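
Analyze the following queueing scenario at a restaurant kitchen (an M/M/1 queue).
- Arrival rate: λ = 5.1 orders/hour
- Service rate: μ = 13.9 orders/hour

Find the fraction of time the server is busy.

Server utilization: ρ = λ/μ
ρ = 5.1/13.9 = 0.3669
The server is busy 36.69% of the time.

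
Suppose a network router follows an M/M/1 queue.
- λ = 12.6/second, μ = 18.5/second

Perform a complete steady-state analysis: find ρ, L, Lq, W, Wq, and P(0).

Step 1: ρ = λ/μ = 12.6/18.5 = 0.6811
Step 2: L = λ/(μ-λ) = 12.6/5.90 = 2.1356
Step 3: Lq = λ²/(μ(μ-λ)) = 158.76/(18.5×5.90) = 1.4545
Step 4: W = 1/(μ-λ) = 1/5.90 = 0.16949
Step 5: Wq = λ/(μ(μ-λ)) = 12.6/(18.5×5.90) = 0.1154
Step 6: P(0) = 1-ρ = 0.3189
Verify: L = λW = 12.6×0.16949 = 2.1356 ✔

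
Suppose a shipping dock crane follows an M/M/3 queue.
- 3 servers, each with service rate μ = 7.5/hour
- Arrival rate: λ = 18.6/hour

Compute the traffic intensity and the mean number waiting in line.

Traffic intensity: ρ = λ/(cμ) = 18.6/(3×7.5) = 0.8267
Since ρ = 0.8267 < 1, system is stable.
Offered load a = λ/μ = cρ = 18.6/7.5 = 2.4800
P₀ = [ Σₙ₌₀^2 aⁿ/n! + a^3/(3!(1-ρ)) ]⁻¹
Σ = a^0/0! + a^1/1! + a^2/2! = 1.0000 + 2.4800 + 3.0752 = 6.5552
a^3/(3!(1-ρ)) = 15.25299/(6 × 0.1733333) = 14.6663
P₀ = 1/(6.5552 + 14.6663) = 0.04712
Lq = P₀·a^3·ρ / (3!(1-ρ)²) = 0.04712194 × 15.25299 × 0.8266667 / (6 × 0.03004444) = 3.2960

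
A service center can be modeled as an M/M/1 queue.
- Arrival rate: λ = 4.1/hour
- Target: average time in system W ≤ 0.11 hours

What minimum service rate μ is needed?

For M/M/1: W = 1/(μ-λ)
Need W ≤ 0.11, so 1/(μ-λ) ≤ 0.11
μ - λ ≥ 1/0.11 = 9.0909
μ ≥ 4.1 + 9.0909 = 13.1909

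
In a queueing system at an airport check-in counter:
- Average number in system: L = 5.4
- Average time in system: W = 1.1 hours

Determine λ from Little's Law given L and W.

Little's Law: L = λW, so λ = L/W
λ = 5.4/1.1 = 4.9091 passengers/hour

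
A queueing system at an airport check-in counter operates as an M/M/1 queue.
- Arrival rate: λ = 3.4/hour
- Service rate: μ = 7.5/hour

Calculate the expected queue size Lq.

ρ = λ/μ = 3.4/7.5 = 0.4533
For M/M/1: Lq = λ²/(μ(μ-λ))
Lq = 11.56/(7.5 × 4.10)
Lq = 0.3759 passengers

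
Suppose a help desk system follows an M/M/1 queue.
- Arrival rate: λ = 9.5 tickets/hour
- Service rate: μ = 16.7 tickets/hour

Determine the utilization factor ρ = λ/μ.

Server utilization: ρ = λ/μ
ρ = 9.5/16.7 = 0.5689
The server is busy 56.89% of the time.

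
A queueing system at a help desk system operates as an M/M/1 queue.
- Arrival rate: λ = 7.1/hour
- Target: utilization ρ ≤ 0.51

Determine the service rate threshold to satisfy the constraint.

ρ = λ/μ, so μ = λ/ρ
μ ≥ 7.1/0.51 = 13.9216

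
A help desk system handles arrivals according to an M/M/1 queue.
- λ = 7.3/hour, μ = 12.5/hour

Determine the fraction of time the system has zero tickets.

ρ = λ/μ = 7.3/12.5 = 0.5840
P(0) = 1 - ρ = 1 - 0.5840 = 0.4160
The server is idle 41.60% of the time.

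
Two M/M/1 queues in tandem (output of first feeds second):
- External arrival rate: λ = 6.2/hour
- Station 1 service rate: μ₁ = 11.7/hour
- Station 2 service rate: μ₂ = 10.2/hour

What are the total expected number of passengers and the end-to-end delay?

By Jackson's theorem, each station behaves as independent M/M/1.
Station 1: ρ₁ = 6.2/11.7 = 0.5299, L₁ = ρ₁/(1-ρ₁) = λ/(μ₁-λ) = 6.2/5.50 = 1.1273
Station 2: ρ₂ = 6.2/10.2 = 0.6078, L₂ = ρ₂/(1-ρ₂) = λ/(μ₂-λ) = 6.2/4.00 = 1.5500
Total: L = L₁ + L₂ = 1.1273 + 1.5500 = 2.6773
W = L/λ = 2.6773/6.2 = 0.4318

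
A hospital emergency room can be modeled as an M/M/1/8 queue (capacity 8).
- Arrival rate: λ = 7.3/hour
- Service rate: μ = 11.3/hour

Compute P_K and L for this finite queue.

ρ = λ/μ = 7.3/11.3 = 0.64602
P₀ = (1-ρ)/(1-ρ^(K+1)) = (1-0.64602)/(1-0.64602^9) = 0.3540/0.9804 = 0.3611
P_K = P₀×ρ^K = 0.36106 × 0.64602^8 = 0.36106 × 0.030337 = 0.01095
Blocking probability P_8 = 0.01095 (1.10%)
L = ρ[1 - (K+1)ρ^K + Kρ^(K+1)] / [(1-ρ)(1-ρ^(K+1))]
L = 0.64602 × (1 - 9×0.03034 + 8×0.01960) / ((1 - 0.64602) × (1 - 0.01960)) = 1.6451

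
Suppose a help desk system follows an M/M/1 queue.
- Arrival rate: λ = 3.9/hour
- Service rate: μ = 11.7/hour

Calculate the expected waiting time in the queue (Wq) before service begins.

First, compute utilization: ρ = λ/μ = 3.9/11.7 = 0.3333
For M/M/1: Wq = λ/(μ(μ-λ))
Wq = 3.9/(11.7 × (11.7-3.9))
Wq = 3.9/(11.7 × 7.80)
Wq = 0.04274 hours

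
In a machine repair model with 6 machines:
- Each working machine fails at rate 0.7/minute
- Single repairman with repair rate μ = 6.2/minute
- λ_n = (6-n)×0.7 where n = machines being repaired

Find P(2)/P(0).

P(2)/P(0) = ∏_{i=0}^{2-1} λ_i/μ_{i+1}
= (6-0)×0.7/6.2 × (6-1)×0.7/6.2
= 0.3824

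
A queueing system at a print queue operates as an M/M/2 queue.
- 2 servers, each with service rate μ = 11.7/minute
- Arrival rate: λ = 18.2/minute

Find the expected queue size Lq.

Traffic intensity: ρ = λ/(cμ) = 18.2/(2×11.7) = 0.7778
Since ρ = 0.7778 < 1, system is stable.
Offered load a = λ/μ = cρ = 18.2/11.7 = 1.5556
P₀ = [ Σₙ₌₀^1 aⁿ/n! + a^2/(2!(1-ρ)) ]⁻¹
Σ = a^0/0! + a^1/1! = 1.0000 + 1.5556 = 2.5556
a^2/(2!(1-ρ)) = 2.41975/(2 × 0.222222) = 5.4444
P₀ = 1/(2.5556 + 5.4444) = 0.1250
Lq = P₀·a^2·ρ / (2!(1-ρ)²) = 0.125000 × 2.41975 × 0.777778 / (2 × 0.0493827) = 2.3819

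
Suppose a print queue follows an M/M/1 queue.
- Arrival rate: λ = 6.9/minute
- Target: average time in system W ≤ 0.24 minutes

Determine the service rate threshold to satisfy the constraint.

For M/M/1: W = 1/(μ-λ)
Need W ≤ 0.24, so 1/(μ-λ) ≤ 0.24
μ - λ ≥ 1/0.24 = 4.1667
μ ≥ 6.9 + 4.1667 = 11.0667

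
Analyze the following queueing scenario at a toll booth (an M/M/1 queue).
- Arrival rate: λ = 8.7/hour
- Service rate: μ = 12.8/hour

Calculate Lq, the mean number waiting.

ρ = λ/μ = 8.7/12.8 = 0.6797
For M/M/1: Lq = λ²/(μ(μ-λ))
Lq = 75.69/(12.8 × 4.10)
Lq = 1.4423 vehicles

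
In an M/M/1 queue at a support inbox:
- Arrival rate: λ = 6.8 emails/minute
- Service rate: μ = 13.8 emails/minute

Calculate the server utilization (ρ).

Server utilization: ρ = λ/μ
ρ = 6.8/13.8 = 0.4928
The server is busy 49.28% of the time.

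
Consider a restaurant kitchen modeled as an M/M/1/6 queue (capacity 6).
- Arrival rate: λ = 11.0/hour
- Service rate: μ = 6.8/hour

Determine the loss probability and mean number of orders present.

ρ = λ/μ = 11.0/6.8 = 1.61765
P₀ = (1-ρ)/(1-ρ^(K+1)) = (1-1.61765)/(1-1.61765^7) = -0.6177/-27.9862 = 0.02207
P_K = P₀×ρ^K = 0.02207 × 1.61765^6 = 0.02207 × 17.9187 = 0.3955
Blocking probability P_6 = 0.3955 (39.55%)
L = ρ[1 - (K+1)ρ^K + Kρ^(K+1)] / [(1-ρ)(1-ρ^(K+1))]
L = 1.61765 × (1 - 7×17.9187 + 6×28.9862) / ((1 - 1.61765) × (1 - 28.9862)) = 4.6311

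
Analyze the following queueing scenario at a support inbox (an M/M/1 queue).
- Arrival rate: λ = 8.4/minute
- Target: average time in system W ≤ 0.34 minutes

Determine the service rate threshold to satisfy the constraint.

For M/M/1: W = 1/(μ-λ)
Need W ≤ 0.34, so 1/(μ-λ) ≤ 0.34
μ - λ ≥ 1/0.34 = 2.9412
μ ≥ 8.4 + 2.9412 = 11.3412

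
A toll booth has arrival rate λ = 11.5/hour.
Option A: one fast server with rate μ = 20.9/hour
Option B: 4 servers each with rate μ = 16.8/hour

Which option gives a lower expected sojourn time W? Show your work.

Option A: single server μ = 20.9 (M/M/1)
  ρ_A = 11.5/20.9 = 0.5502
  W_A = 1/(μ-λ) = 1/(20.9-11.5) = 1/9.40 = 0.1064

Option B: 4 servers μ = 16.8 (M/M/4)
  ρ_B = λ/(cμ) = 11.5/(4×16.8) = 0.1711
  Offered load a = λ/μ = cρ = 11.5/16.8 = 0.6845
  P₀ = [ Σₙ₌₀^3 aⁿ/n! + a^4/(4!(1-ρ)) ]⁻¹
  Σ = a^0/0! + a^1/1! + a^2/2! + a^3/3! = 1.0000 + 0.6845 + 0.2343 + 0.05346 = 1.9723
  a^4/(4!(1-ρ)) = 0.2196/(24 × 0.8289) = 0.01104
  P₀ = 1/(1.9723 + 0.01104) = 0.5042
  Lq = P₀·a^4·ρ / (4!(1-ρ)²) = 0.5042 × 0.2196 × 0.1711 / (24 × 0.6870) = 0.001149
  Wq_B = Lq/λ = 0.001149/11.5 = 0.00009991
  W_B = Wq_B + 1/μ = 0.00009991 + 0.05952 = 0.05962

Since W_B = 0.05962 < W_A = 0.1064, Option B (multiple servers) has the shorter time in system.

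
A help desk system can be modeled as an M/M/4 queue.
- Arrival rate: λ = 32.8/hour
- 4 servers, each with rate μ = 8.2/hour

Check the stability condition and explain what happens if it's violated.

Stability requires ρ = λ/(cμ) < 1
ρ = 32.8/(4 × 8.2) = 32.8/32.80 = 1.0000
Since 1.0000 ≥ 1, the system is UNSTABLE.
Need c > λ/μ = 32.8/8.2 = 4.00.
Minimum servers needed: c = 5.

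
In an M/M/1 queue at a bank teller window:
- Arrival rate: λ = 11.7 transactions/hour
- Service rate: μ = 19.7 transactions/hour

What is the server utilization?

Server utilization: ρ = λ/μ
ρ = 11.7/19.7 = 0.5939
The server is busy 59.39% of the time.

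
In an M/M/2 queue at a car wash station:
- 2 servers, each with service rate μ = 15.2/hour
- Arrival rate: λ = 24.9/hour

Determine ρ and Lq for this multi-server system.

Traffic intensity: ρ = λ/(cμ) = 24.9/(2×15.2) = 0.8191
Since ρ = 0.8191 < 1, system is stable.
Offered load a = λ/μ = cρ = 24.9/15.2 = 1.6382
P₀ = [ Σₙ₌₀^1 aⁿ/n! + a^2/(2!(1-ρ)) ]⁻¹
Σ = a^0/0! + a^1/1! = 1.0000 + 1.6382 = 2.6382
a^2/(2!(1-ρ)) = 2.68356/(2 × 0.180921) = 7.4164
P₀ = 1/(2.6382 + 7.4164) = 0.09946
Lq = P₀·a^2·ρ / (2!(1-ρ)²) = 0.0994575 × 2.68356 × 0.819079 / (2 × 0.0327324) = 3.3394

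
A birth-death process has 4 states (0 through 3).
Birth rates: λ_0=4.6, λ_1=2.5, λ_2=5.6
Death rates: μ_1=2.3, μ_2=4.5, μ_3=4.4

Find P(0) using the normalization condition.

Ratios P(n)/P(0) = (λ₀···λₙ₋₁)/(μ₁···μₙ):
P(1)/P(0) = (4.6)/(2.3) = 2.000000
P(2)/P(0) = (4.6×2.5)/(2.3×4.5) = 1.111111
P(3)/P(0) = (4.6×2.5×5.6)/(2.3×4.5×4.4) = 1.414141

Normalization: ∑ P(n) = 1
P(0) × (1.000000 + 2.000000 + 1.111111 + 1.414141) = 1
P(0) × 5.5253 = 1
P(0) = 1/5.5253 = 0.1810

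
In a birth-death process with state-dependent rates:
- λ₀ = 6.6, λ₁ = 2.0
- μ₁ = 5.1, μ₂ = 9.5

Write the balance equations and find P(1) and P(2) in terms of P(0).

Balance equations:
State 0: λ₀P₀ = μ₁P₁ → P₁ = (λ₀/μ₁)P₀ = (6.6/5.1)P₀ = 1.2941P₀
State 1: P₂ = (λ₀λ₁)/(μ₁μ₂)P₀ = (6.6×2.0)/(5.1×9.5)P₀ = 0.2724P₀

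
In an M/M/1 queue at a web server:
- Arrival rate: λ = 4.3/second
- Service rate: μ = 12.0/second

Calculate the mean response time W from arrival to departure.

First, compute utilization: ρ = λ/μ = 4.3/12.0 = 0.3583
For M/M/1: W = 1/(μ-λ)
W = 1/(12.0-4.3) = 1/7.70
W = 0.1299 seconds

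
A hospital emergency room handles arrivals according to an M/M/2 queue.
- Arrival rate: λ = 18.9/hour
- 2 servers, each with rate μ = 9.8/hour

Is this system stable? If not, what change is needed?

Stability requires ρ = λ/(cμ) < 1
ρ = 18.9/(2 × 9.8) = 18.9/19.60 = 0.9643
Since 0.9643 < 1, the system is STABLE.
The servers are busy 96.43% of the time.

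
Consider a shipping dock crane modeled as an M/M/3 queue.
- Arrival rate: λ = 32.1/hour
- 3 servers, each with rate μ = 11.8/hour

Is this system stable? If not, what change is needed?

Stability requires ρ = λ/(cμ) < 1
ρ = 32.1/(3 × 11.8) = 32.1/35.40 = 0.9068
Since 0.9068 < 1, the system is STABLE.
The servers are busy 90.68% of the time.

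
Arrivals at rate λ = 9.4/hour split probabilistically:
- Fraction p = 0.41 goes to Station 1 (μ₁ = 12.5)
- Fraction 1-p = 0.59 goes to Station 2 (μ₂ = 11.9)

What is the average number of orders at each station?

Effective rates: λ₁ = 9.4×0.41 = 3.854, λ₂ = 9.4×0.59 = 5.546
Station 1: ρ₁ = 3.854/12.5 = 0.30832, L₁ = ρ₁/(1-ρ₁) = 0.30832/(1-0.30832) = 0.4458
Station 2: ρ₂ = 5.546/11.9 = 0.46605, L₂ = ρ₂/(1-ρ₂) = 0.46605/(1-0.46605) = 0.8728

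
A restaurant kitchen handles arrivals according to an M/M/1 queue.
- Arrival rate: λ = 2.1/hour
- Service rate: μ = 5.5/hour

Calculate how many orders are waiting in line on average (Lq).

ρ = λ/μ = 2.1/5.5 = 0.3818
For M/M/1: Lq = λ²/(μ(μ-λ))
Lq = 4.41/(5.5 × 3.40)
Lq = 0.2358 orders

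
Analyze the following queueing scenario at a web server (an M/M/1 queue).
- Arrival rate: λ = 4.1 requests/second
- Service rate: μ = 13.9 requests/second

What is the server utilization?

Server utilization: ρ = λ/μ
ρ = 4.1/13.9 = 0.2950
The server is busy 29.50% of the time.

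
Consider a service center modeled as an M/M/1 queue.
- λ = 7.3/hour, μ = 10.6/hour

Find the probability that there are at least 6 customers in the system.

ρ = λ/μ = 7.3/10.6 = 0.6887
P(N ≥ n) = ρⁿ
P(N ≥ 6) = 0.6887^6
P(N ≥ 6) = 0.1067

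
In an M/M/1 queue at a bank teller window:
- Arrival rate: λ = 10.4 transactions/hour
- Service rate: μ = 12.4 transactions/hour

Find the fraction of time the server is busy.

Server utilization: ρ = λ/μ
ρ = 10.4/12.4 = 0.8387
The server is busy 83.87% of the time.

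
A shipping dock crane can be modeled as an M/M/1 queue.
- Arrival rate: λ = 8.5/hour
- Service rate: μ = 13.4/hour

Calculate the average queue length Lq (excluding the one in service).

ρ = λ/μ = 8.5/13.4 = 0.6343
For M/M/1: Lq = λ²/(μ(μ-λ))
Lq = 72.25/(13.4 × 4.90)
Lq = 1.1004 containers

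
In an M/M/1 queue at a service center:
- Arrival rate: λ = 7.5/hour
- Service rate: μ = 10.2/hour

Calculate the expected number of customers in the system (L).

ρ = λ/μ = 7.5/10.2 = 0.7353
For M/M/1: L = λ/(μ-λ)
L = 7.5/(10.2-7.5) = 7.5/2.70
L = 2.7778 customers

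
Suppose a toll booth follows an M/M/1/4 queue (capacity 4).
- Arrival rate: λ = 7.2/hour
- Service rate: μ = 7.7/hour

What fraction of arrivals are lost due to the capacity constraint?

ρ = λ/μ = 7.2/7.7 = 0.93506
P₀ = (1-ρ)/(1-ρ^(K+1)) = (1-0.93506)/(1-0.93506^5) = 0.06494/0.2852 = 0.2277
P_K = P₀×ρ^K = 0.2277 × 0.93506^4 = 0.2277 × 0.7645 = 0.1741
Blocking probability = 17.41%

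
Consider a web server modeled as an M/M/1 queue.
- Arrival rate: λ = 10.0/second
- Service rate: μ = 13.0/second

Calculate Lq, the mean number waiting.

ρ = λ/μ = 10.0/13.0 = 0.7692
For M/M/1: Lq = λ²/(μ(μ-λ))
Lq = 100.00/(13.0 × 3.00)
Lq = 2.5641 requests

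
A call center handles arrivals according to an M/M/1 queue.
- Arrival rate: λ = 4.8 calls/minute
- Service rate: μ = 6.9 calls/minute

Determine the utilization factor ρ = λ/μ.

Server utilization: ρ = λ/μ
ρ = 4.8/6.9 = 0.6957
The server is busy 69.57% of the time.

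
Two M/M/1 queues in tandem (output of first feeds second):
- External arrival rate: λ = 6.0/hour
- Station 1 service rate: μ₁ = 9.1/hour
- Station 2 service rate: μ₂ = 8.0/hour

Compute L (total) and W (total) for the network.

By Jackson's theorem, each station behaves as independent M/M/1.
Station 1: ρ₁ = 6.0/9.1 = 0.6593, L₁ = ρ₁/(1-ρ₁) = λ/(μ₁-λ) = 6.0/3.10 = 1.9355
Station 2: ρ₂ = 6.0/8.0 = 0.7500, L₂ = ρ₂/(1-ρ₂) = λ/(μ₂-λ) = 6.0/2.00 = 3.0000
Total: L = L₁ + L₂ = 1.9355 + 3.0000 = 4.9355
W = L/λ = 4.9355/6.0 = 0.8226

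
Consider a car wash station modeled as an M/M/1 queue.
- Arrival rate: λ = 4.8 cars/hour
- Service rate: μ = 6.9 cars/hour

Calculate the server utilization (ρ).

Server utilization: ρ = λ/μ
ρ = 4.8/6.9 = 0.6957
The server is busy 69.57% of the time.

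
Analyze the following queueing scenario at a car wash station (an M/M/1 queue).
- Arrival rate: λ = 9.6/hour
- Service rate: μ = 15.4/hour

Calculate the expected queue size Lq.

ρ = λ/μ = 9.6/15.4 = 0.6234
For M/M/1: Lq = λ²/(μ(μ-λ))
Lq = 92.16/(15.4 × 5.80)
Lq = 1.0318 cars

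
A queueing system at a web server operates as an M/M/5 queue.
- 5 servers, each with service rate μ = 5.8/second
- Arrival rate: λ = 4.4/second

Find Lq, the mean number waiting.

Traffic intensity: ρ = λ/(cμ) = 4.4/(5×5.8) = 0.1517
Since ρ = 0.1517 < 1, system is stable.
Offered load a = λ/μ = cρ = 4.4/5.8 = 0.7586
P₀ = [ Σₙ₌₀^4 aⁿ/n! + a^5/(5!(1-ρ)) ]⁻¹
Σ = a^0/0! + a^1/1! + a^2/2! + a^3/3! + a^4/4! = 1.0000 + 0.75862 + 0.28775 + 0.072765 + 0.013800 = 2.1329
a^5/(5!(1-ρ)) = 0.25126/(120 × 0.84828) = 0.002468
P₀ = 1/(2.1329 + 0.002468) = 0.4683
Lq = P₀·a^5·ρ / (5!(1-ρ)²) = 0.4683 × 0.2513 × 0.1517 / (120 × 0.7196) = 0.0002067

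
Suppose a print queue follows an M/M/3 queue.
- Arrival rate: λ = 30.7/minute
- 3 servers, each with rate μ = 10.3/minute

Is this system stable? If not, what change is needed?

Stability requires ρ = λ/(cμ) < 1
ρ = 30.7/(3 × 10.3) = 30.7/30.90 = 0.9935
Since 0.9935 < 1, the system is STABLE.
The servers are busy 99.35% of the time.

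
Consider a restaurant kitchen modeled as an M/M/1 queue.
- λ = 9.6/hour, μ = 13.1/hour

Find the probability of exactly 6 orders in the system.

ρ = λ/μ = 9.6/13.1 = 0.7328
P(n) = (1-ρ)ρⁿ
P(6) = (1-0.7328) × 0.7328^6
P(6) = 0.26720 × 0.15485
P(6) = 0.04138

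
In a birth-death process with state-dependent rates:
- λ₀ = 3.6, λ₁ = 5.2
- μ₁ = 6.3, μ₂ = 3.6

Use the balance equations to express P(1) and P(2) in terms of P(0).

Balance equations:
State 0: λ₀P₀ = μ₁P₁ → P₁ = (λ₀/μ₁)P₀ = (3.6/6.3)P₀ = 0.5714P₀
State 1: P₂ = (λ₀λ₁)/(μ₁μ₂)P₀ = (3.6×5.2)/(6.3×3.6)P₀ = 0.8254P₀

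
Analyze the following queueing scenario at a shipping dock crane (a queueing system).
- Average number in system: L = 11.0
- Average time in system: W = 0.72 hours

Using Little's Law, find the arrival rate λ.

Little's Law: L = λW, so λ = L/W
λ = 11.0/0.72 = 15.2778 containers/hour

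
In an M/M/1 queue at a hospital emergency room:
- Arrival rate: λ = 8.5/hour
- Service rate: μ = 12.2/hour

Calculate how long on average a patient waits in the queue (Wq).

First, compute utilization: ρ = λ/μ = 8.5/12.2 = 0.6967
For M/M/1: Wq = λ/(μ(μ-λ))
Wq = 8.5/(12.2 × (12.2-8.5))
Wq = 8.5/(12.2 × 3.70)
Wq = 0.1883 hours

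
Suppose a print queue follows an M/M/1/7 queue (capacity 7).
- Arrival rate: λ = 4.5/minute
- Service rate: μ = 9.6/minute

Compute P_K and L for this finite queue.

ρ = λ/μ = 4.5/9.6 = 0.46875
P₀ = (1-ρ)/(1-ρ^(K+1)) = (1-0.46875)/(1-0.46875^8) = 0.53125/0.99767 = 0.5325
P_K = P₀×ρ^K = 0.5325 × 0.46875^7 = 0.5325 × 0.004973 = 0.002648
Blocking probability P_7 = 0.002648 (0.26%)
L = ρ[1 - (K+1)ρ^K + Kρ^(K+1)] / [(1-ρ)(1-ρ^(K+1))]
L = 0.46875 × (1 - 8×0.004973 + 7×0.002331) / ((1 - 0.46875) × (1 - 0.002331)) = 0.8637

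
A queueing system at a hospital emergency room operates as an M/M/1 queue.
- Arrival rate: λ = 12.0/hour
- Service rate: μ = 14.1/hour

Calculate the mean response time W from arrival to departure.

First, compute utilization: ρ = λ/μ = 12.0/14.1 = 0.8511
For M/M/1: W = 1/(μ-λ)
W = 1/(14.1-12.0) = 1/2.10
W = 0.4762 hours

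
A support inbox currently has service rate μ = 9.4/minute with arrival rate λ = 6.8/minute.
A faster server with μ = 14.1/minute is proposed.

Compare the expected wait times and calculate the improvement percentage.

System 1: ρ₁ = 6.8/9.4 = 0.7234, W₁ = 1/(9.4-6.8) = 0.3846
System 2: ρ₂ = 6.8/14.1 = 0.4823, W₂ = 1/(14.1-6.8) = 0.1370
Improvement: (W₁-W₂)/W₁ = (0.3846-0.1370)/0.3846 = 64.38%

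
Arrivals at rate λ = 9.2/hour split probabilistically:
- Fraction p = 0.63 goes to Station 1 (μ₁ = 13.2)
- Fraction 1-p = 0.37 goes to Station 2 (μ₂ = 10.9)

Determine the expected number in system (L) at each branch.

Effective rates: λ₁ = 9.2×0.63 = 5.796, λ₂ = 9.2×0.37 = 3.404
Station 1: ρ₁ = 5.796/13.2 = 0.4391, L₁ = ρ₁/(1-ρ₁) = 0.4391/(1-0.4391) = 0.7828
Station 2: ρ₂ = 3.404/10.9 = 0.3123, L₂ = ρ₂/(1-ρ₂) = 0.3123/(1-0.3123) = 0.4541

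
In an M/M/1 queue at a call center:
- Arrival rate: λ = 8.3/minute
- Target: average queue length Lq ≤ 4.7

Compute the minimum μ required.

For M/M/1: Lq = λ²/(μ(μ-λ))
Need Lq ≤ 4.7, i.e. μ(μ-λ) ≥ λ²/4.7
μ² - 8.3μ - 68.89/4.7 ≥ 0  →  μ² - 8.3μ - 14.65745 ≥ 0
Quadratic formula (positive root): μ = [λ + √(λ² + 4×14.65745)]/2
Discriminant: 68.89 + 4×14.65745 = 127.5198, √127.5198 = 11.29247
μ ≥ (8.3 + 11.29247)/2 = 9.7962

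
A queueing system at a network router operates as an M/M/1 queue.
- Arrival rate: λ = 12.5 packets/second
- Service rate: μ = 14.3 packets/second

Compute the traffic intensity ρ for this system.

Server utilization: ρ = λ/μ
ρ = 12.5/14.3 = 0.8741
The server is busy 87.41% of the time.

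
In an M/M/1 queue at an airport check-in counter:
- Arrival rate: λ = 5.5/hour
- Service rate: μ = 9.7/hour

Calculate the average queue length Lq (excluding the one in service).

ρ = λ/μ = 5.5/9.7 = 0.5670
For M/M/1: Lq = λ²/(μ(μ-λ))
Lq = 30.25/(9.7 × 4.20)
Lq = 0.7425 passengers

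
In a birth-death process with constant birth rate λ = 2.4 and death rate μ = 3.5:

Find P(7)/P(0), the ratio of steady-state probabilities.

For constant rates: P(n)/P(0) = (λ/μ)^n
P(7)/P(0) = (2.4/3.5)^7 = 0.685714^7 = 0.07129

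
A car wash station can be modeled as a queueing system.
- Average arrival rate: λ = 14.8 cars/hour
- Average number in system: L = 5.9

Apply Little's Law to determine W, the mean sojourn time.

Little's Law: L = λW, so W = L/λ
W = 5.9/14.8 = 0.3986 hours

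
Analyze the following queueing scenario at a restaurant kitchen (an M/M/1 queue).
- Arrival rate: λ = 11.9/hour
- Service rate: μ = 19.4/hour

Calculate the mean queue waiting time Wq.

First, compute utilization: ρ = λ/μ = 11.9/19.4 = 0.6134
For M/M/1: Wq = λ/(μ(μ-λ))
Wq = 11.9/(19.4 × (19.4-11.9))
Wq = 11.9/(19.4 × 7.50)
Wq = 0.08179 hours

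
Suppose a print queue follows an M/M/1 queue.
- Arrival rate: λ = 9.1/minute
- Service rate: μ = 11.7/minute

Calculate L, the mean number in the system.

ρ = λ/μ = 9.1/11.7 = 0.7778
For M/M/1: L = λ/(μ-λ)
L = 9.1/(11.7-9.1) = 9.1/2.60
L = 3.5000 jobs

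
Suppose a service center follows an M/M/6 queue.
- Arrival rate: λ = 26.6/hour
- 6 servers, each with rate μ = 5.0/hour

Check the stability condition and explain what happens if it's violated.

Stability requires ρ = λ/(cμ) < 1
ρ = 26.6/(6 × 5.0) = 26.6/30.00 = 0.8867
Since 0.8867 < 1, the system is STABLE.
The servers are busy 88.67% of the time.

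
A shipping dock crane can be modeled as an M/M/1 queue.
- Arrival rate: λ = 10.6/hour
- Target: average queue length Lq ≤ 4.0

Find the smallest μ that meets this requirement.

For M/M/1: Lq = λ²/(μ(μ-λ))
Need Lq ≤ 4.0, i.e. μ(μ-λ) ≥ λ²/4.0
μ² - 10.6μ - 112.36/4.0 ≥ 0  →  μ² - 10.6μ - 28.0900 ≥ 0
Quadratic formula (positive root): μ = [λ + √(λ² + 4×28.0900)]/2
Discriminant: 112.36 + 4×28.0900 = 224.7200, √224.7200 = 14.9907
μ ≥ (10.6 + 14.9907)/2 = 12.7953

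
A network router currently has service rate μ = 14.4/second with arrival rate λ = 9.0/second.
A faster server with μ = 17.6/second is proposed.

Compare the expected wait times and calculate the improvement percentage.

System 1: ρ₁ = 9.0/14.4 = 0.6250, W₁ = 1/(14.4-9.0) = 0.18519
System 2: ρ₂ = 9.0/17.6 = 0.5114, W₂ = 1/(17.6-9.0) = 0.11628
Improvement: (W₁-W₂)/W₁ = (0.18519-0.11628)/0.18519 = 37.21%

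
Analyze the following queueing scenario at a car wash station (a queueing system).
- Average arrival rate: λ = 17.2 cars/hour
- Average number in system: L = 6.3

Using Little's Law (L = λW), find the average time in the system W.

Little's Law: L = λW, so W = L/λ
W = 6.3/17.2 = 0.3663 hours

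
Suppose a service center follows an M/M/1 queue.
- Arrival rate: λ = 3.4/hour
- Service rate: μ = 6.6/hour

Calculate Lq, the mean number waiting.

ρ = λ/μ = 3.4/6.6 = 0.5152
For M/M/1: Lq = λ²/(μ(μ-λ))
Lq = 11.56/(6.6 × 3.20)
Lq = 0.5473 customers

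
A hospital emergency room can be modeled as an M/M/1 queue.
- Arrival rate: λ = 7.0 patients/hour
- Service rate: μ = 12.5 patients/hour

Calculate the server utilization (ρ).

Server utilization: ρ = λ/μ
ρ = 7.0/12.5 = 0.5600
The server is busy 56.00% of the time.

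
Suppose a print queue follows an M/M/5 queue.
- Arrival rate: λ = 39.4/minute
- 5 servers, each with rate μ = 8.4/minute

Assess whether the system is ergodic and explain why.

Stability requires ρ = λ/(cμ) < 1
ρ = 39.4/(5 × 8.4) = 39.4/42.00 = 0.9381
Since 0.9381 < 1, the system is STABLE.
The servers are busy 93.81% of the time.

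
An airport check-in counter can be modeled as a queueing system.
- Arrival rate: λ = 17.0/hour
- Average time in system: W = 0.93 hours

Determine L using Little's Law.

Little's Law: L = λW
L = 17.0 × 0.93 = 15.8100 passengers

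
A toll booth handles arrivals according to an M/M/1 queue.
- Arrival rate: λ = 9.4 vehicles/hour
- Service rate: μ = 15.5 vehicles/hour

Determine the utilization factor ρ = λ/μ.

Server utilization: ρ = λ/μ
ρ = 9.4/15.5 = 0.6065
The server is busy 60.65% of the time.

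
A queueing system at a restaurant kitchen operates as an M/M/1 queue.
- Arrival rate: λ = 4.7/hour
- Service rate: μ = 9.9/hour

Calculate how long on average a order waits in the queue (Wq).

First, compute utilization: ρ = λ/μ = 4.7/9.9 = 0.4747
For M/M/1: Wq = λ/(μ(μ-λ))
Wq = 4.7/(9.9 × (9.9-4.7))
Wq = 4.7/(9.9 × 5.20)
Wq = 0.09130 hours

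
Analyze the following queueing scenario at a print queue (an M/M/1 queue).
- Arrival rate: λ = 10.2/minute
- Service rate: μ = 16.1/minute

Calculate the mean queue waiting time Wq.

First, compute utilization: ρ = λ/μ = 10.2/16.1 = 0.6335
For M/M/1: Wq = λ/(μ(μ-λ))
Wq = 10.2/(16.1 × (16.1-10.2))
Wq = 10.2/(16.1 × 5.90)
Wq = 0.1074 minutes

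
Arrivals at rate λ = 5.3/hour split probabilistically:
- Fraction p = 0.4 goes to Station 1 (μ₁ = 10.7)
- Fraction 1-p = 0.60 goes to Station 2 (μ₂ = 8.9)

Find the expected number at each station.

Effective rates: λ₁ = 5.3×0.4 = 2.12, λ₂ = 5.3×0.60 = 3.18
Station 1: ρ₁ = 2.12/10.7 = 0.19813, L₁ = ρ₁/(1-ρ₁) = 0.19813/(1-0.19813) = 0.2471
Station 2: ρ₂ = 3.18/8.9 = 0.3573, L₂ = ρ₂/(1-ρ₂) = 0.3573/(1-0.3573) = 0.5559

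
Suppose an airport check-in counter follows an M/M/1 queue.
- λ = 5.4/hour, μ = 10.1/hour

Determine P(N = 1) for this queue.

ρ = λ/μ = 5.4/10.1 = 0.5347
P(n) = (1-ρ)ρⁿ
P(1) = (1-0.5347) × 0.5347^1
P(1) = 0.4653 × 0.5347
P(1) = 0.2488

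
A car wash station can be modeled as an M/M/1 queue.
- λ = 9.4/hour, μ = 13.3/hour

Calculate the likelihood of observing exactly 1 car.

ρ = λ/μ = 9.4/13.3 = 0.7068
P(n) = (1-ρ)ρⁿ
P(1) = (1-0.7068) × 0.7068^1
P(1) = 0.2932 × 0.7068
P(1) = 0.2072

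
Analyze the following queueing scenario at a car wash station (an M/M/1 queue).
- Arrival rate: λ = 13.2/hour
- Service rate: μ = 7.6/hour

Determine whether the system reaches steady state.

Stability requires ρ = λ/(cμ) < 1
ρ = 13.2/(1 × 7.6) = 13.2/7.60 = 1.7368
Since 1.7368 ≥ 1, the system is UNSTABLE.
Queue grows without bound. Need μ > λ = 13.2.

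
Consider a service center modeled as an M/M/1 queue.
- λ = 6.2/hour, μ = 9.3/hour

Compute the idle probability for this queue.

ρ = λ/μ = 6.2/9.3 = 0.6667
P(0) = 1 - ρ = 1 - 0.6667 = 0.3333
The server is idle 33.33% of the time.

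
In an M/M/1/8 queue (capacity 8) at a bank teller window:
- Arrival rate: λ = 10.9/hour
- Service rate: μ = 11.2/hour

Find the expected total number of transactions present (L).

ρ = λ/μ = 10.9/11.2 = 0.973214
P₀ = (1-ρ)/(1-ρ^(K+1)) = (1-0.973214)/(1-0.973214^9) = 0.02679/0.2168 = 0.1236
P_K = P₀×ρ^K = 0.12355 × 0.973214^8 = 0.12355 × 0.80476 = 0.09943
L = ρ[1 - (K+1)ρ^K + Kρ^(K+1)] / [(1-ρ)(1-ρ^(K+1))]
L = 0.973214 × (1 - 9×0.8047607 + 8×0.7832044) / ((1 - 0.973214) × (1 - 0.7832044)) = 3.8192 transactions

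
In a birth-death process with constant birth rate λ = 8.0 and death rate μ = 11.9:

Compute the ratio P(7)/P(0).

For constant rates: P(n)/P(0) = (λ/μ)^n
P(7)/P(0) = (8.0/11.9)^7 = 0.67227^7 = 0.06206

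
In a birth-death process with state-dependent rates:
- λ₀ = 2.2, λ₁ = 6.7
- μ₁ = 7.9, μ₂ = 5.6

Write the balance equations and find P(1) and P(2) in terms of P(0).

Balance equations:
State 0: λ₀P₀ = μ₁P₁ → P₁ = (λ₀/μ₁)P₀ = (2.2/7.9)P₀ = 0.2785P₀
State 1: P₂ = (λ₀λ₁)/(μ₁μ₂)P₀ = (2.2×6.7)/(7.9×5.6)P₀ = 0.3332P₀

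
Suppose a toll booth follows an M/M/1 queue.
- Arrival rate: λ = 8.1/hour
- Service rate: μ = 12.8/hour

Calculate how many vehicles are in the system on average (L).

ρ = λ/μ = 8.1/12.8 = 0.6328
For M/M/1: L = λ/(μ-λ)
L = 8.1/(12.8-8.1) = 8.1/4.70
L = 1.7234 vehicles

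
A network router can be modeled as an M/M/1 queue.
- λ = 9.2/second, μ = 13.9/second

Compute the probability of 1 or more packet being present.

ρ = λ/μ = 9.2/13.9 = 0.6619
P(N ≥ n) = ρⁿ
P(N ≥ 1) = 0.6619^1
P(N ≥ 1) = 0.6619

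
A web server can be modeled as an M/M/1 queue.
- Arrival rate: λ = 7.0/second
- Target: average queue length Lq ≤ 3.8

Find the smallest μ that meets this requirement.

For M/M/1: Lq = λ²/(μ(μ-λ))
Need Lq ≤ 3.8, i.e. μ(μ-λ) ≥ λ²/3.8
μ² - 7.0μ - 49.00/3.8 ≥ 0  →  μ² - 7.0μ - 12.894737 ≥ 0
Quadratic formula (positive root): μ = [λ + √(λ² + 4×12.894737)]/2
Discriminant: 49.00 + 4×12.894737 = 100.5789, √100.5789 = 10.0289
μ ≥ (7.0 + 10.0289)/2 = 8.5145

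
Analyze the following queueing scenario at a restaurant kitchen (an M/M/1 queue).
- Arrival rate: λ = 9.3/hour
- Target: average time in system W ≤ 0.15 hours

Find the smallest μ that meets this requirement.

For M/M/1: W = 1/(μ-λ)
Need W ≤ 0.15, so 1/(μ-λ) ≤ 0.15
μ - λ ≥ 1/0.15 = 6.6667
μ ≥ 9.3 + 6.6667 = 15.9667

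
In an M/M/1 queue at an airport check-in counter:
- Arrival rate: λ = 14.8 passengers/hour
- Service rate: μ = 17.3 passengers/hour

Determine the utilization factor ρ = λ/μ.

Server utilization: ρ = λ/μ
ρ = 14.8/17.3 = 0.8555
The server is busy 85.55% of the time.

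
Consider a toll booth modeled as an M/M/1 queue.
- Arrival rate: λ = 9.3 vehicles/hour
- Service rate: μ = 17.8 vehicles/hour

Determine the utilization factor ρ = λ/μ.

Server utilization: ρ = λ/μ
ρ = 9.3/17.8 = 0.5225
The server is busy 52.25% of the time.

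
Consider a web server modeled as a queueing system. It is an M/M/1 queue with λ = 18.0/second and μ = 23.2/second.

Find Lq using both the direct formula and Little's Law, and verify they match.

Method 1 (direct): Lq = λ²/(μ(μ-λ)) = 324.00/(23.2 × 5.20) = 2.6857

Method 2 (Little's Law):
W = 1/(μ-λ) = 1/5.20 = 0.1923077
Wq = W - 1/μ = 0.1923077 - 0.04310345 = 0.149204
Lq = λWq = 18.0 × 0.149204 = 2.6857 ✔ (matches Method 1)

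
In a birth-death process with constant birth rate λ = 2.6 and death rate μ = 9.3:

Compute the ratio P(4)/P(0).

For constant rates: P(n)/P(0) = (λ/μ)^n
P(4)/P(0) = (2.6/9.3)^4 = 0.27957^4 = 0.006109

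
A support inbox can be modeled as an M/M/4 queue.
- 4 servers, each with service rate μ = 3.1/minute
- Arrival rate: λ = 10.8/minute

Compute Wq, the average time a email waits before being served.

Traffic intensity: ρ = λ/(cμ) = 10.8/(4×3.1) = 0.8710
Since ρ = 0.8710 < 1, system is stable.
Offered load a = λ/μ = cρ = 10.8/3.1 = 3.4839
P₀ = [ Σₙ₌₀^3 aⁿ/n! + a^4/(4!(1-ρ)) ]⁻¹
Σ = a^0/0! + a^1/1! + a^2/2! + a^3/3! = 1.00000 + 3.48387 + 6.06868 + 7.04750 = 17.6000
a^4/(4!(1-ρ)) = 147.3154/(24 × 0.1290323) = 47.5706
P₀ = 1/(17.6000 + 47.5706) = 0.01534
Lq = P₀·a^4·ρ / (4!(1-ρ)²) = 0.015344 × 147.3154 × 0.87097 / (24 × 0.016649) = 4.9271
Wq = Lq/λ = 4.9271/10.8 = 0.4562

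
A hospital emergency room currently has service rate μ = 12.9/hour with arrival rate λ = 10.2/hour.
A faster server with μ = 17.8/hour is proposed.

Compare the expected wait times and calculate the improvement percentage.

System 1: ρ₁ = 10.2/12.9 = 0.7907, W₁ = 1/(12.9-10.2) = 0.3704
System 2: ρ₂ = 10.2/17.8 = 0.5730, W₂ = 1/(17.8-10.2) = 0.1316
Improvement: (W₁-W₂)/W₁ = (0.3704-0.1316)/0.3704 = 64.47%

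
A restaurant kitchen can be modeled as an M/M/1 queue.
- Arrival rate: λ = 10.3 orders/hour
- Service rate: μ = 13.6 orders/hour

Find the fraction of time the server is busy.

Server utilization: ρ = λ/μ
ρ = 10.3/13.6 = 0.7574
The server is busy 75.74% of the time.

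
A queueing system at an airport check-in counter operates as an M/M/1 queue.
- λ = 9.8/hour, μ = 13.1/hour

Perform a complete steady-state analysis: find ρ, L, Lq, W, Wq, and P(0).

Step 1: ρ = λ/μ = 9.8/13.1 = 0.7481
Step 2: L = λ/(μ-λ) = 9.8/3.30 = 2.9697
Step 3: Lq = λ²/(μ(μ-λ)) = 96.04/(13.1×3.30) = 2.2216
Step 4: W = 1/(μ-λ) = 1/3.30 = 0.30303
Step 5: Wq = λ/(μ(μ-λ)) = 9.8/(13.1×3.30) = 0.2267
Step 6: P(0) = 1-ρ = 0.2519
Verify: L = λW = 9.8×0.30303 = 2.9697 ✔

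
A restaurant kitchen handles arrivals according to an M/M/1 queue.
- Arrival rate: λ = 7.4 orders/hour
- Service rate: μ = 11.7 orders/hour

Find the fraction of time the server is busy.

Server utilization: ρ = λ/μ
ρ = 7.4/11.7 = 0.6325
The server is busy 63.25% of the time.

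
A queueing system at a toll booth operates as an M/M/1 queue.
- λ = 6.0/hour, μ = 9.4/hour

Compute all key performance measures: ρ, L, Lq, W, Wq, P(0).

Step 1: ρ = λ/μ = 6.0/9.4 = 0.6383
Step 2: L = λ/(μ-λ) = 6.0/3.40 = 1.7647
Step 3: Lq = λ²/(μ(μ-λ)) = 36.00/(9.4×3.40) = 1.1264
Step 4: W = 1/(μ-λ) = 1/3.40 = 0.29412
Step 5: Wq = λ/(μ(μ-λ)) = 6.0/(9.4×3.40) = 0.1877
Step 6: P(0) = 1-ρ = 0.3617
Verify: L = λW = 6.0×0.29412 = 1.7647 ✔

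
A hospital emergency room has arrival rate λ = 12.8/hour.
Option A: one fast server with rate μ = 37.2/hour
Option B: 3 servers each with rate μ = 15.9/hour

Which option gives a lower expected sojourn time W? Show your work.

Option A: single server μ = 37.2 (M/M/1)
  ρ_A = 12.8/37.2 = 0.3441
  W_A = 1/(μ-λ) = 1/(37.2-12.8) = 1/24.40 = 0.04098

Option B: 3 servers μ = 15.9 (M/M/3)
  ρ_B = λ/(cμ) = 12.8/(3×15.9) = 0.2683
  Offered load a = λ/μ = cρ = 12.8/15.9 = 0.8050
  P₀ = [ Σₙ₌₀^2 aⁿ/n! + a^3/(3!(1-ρ)) ]⁻¹
  Σ = a^0/0! + a^1/1! + a^2/2! = 1.0000 + 0.80503 + 0.32404 = 2.1291
  a^3/(3!(1-ρ)) = 0.5217/(6 × 0.7317) = 0.1188
  P₀ = 1/(2.1291 + 0.1188) = 0.4449
  Lq = P₀·a^3·ρ / (3!(1-ρ)²) = 0.4449 × 0.5217 × 0.2683 / (6 × 0.5353) = 0.01939
  Wq_B = Lq/λ = 0.01939/12.8 = 0.001515
  W_B = Wq_B + 1/μ = 0.001515 + 0.06289 = 0.06441

Since W_A = 0.04098 < W_B = 0.06441, Option A (single fast server) has the shorter time in system.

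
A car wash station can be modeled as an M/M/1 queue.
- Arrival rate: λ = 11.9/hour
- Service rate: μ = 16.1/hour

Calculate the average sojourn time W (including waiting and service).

First, compute utilization: ρ = λ/μ = 11.9/16.1 = 0.7391
For M/M/1: W = 1/(μ-λ)
W = 1/(16.1-11.9) = 1/4.20
W = 0.2381 hours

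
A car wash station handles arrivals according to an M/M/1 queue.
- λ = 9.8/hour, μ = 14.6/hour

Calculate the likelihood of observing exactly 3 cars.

ρ = λ/μ = 9.8/14.6 = 0.67123
P(n) = (1-ρ)ρⁿ
P(3) = (1-0.67123) × 0.67123^3
P(3) = 0.3288 × 0.3024
P(3) = 0.09943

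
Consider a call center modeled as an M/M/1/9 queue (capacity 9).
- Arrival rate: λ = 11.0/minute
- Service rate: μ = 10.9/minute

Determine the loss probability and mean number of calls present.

ρ = λ/μ = 11.0/10.9 = 1.00917
P₀ = (1-ρ)/(1-ρ^(K+1)) = (1-1.00917)/(1-1.00917^10) = -0.009170/-0.09558 = 0.09594
P_K = P₀×ρ^K = 0.09594 × 1.00917^9 = 0.09594 × 1.0856 = 0.1042
Blocking probability P_9 = 0.1042 (10.42%)
L = ρ[1 - (K+1)ρ^K + Kρ^(K+1)] / [(1-ρ)(1-ρ^(K+1))]
L = 1.00917 × (1 - 10×1.08562287 + 9×1.09557803) / ((1 - 1.00917) × (1 - 1.09557803)) = 4.5753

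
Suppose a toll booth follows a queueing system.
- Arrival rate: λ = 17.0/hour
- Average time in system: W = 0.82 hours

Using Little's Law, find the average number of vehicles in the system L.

Little's Law: L = λW
L = 17.0 × 0.82 = 13.9400 vehicles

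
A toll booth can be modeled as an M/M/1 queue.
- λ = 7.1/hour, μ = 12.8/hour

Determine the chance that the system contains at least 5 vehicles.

ρ = λ/μ = 7.1/12.8 = 0.55469
P(N ≥ n) = ρⁿ
P(N ≥ 5) = 0.55469^5
P(N ≥ 5) = 0.05251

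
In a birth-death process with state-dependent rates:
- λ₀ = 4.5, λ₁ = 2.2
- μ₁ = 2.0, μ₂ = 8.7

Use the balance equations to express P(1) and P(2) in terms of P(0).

Balance equations:
State 0: λ₀P₀ = μ₁P₁ → P₁ = (λ₀/μ₁)P₀ = (4.5/2.0)P₀ = 2.2500P₀
State 1: P₂ = (λ₀λ₁)/(μ₁μ₂)P₀ = (4.5×2.2)/(2.0×8.7)P₀ = 0.5690P₀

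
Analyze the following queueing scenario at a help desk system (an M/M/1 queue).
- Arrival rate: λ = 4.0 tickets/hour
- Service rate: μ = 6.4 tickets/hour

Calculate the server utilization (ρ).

Server utilization: ρ = λ/μ
ρ = 4.0/6.4 = 0.6250
The server is busy 62.50% of the time.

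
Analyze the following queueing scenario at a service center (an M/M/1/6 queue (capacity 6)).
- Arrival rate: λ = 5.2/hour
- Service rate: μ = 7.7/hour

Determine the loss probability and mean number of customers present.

ρ = λ/μ = 5.2/7.7 = 0.67532
P₀ = (1-ρ)/(1-ρ^(K+1)) = (1-0.67532)/(1-0.67532^7) = 0.3247/0.9359 = 0.3469
P_K = P₀×ρ^K = 0.346902 × 0.67532^6 = 0.346902 × 0.0948544 = 0.03291
Blocking probability P_6 = 0.03291 (3.29%)
L = ρ[1 - (K+1)ρ^K + Kρ^(K+1)] / [(1-ρ)(1-ρ^(K+1))]
L = 0.67532 × (1 - 7×0.094854 + 6×0.064057) / ((1 - 0.67532) × (1 - 0.064057)) = 1.6009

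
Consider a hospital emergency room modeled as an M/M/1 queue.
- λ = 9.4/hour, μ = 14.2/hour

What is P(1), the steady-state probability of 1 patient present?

ρ = λ/μ = 9.4/14.2 = 0.6620
P(n) = (1-ρ)ρⁿ
P(1) = (1-0.6620) × 0.6620^1
P(1) = 0.3380 × 0.6620
P(1) = 0.2238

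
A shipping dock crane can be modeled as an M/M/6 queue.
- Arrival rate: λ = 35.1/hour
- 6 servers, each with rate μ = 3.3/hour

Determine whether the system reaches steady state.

Stability requires ρ = λ/(cμ) < 1
ρ = 35.1/(6 × 3.3) = 35.1/19.80 = 1.7727
Since 1.7727 ≥ 1, the system is UNSTABLE.
Need c > λ/μ = 35.1/3.3 = 10.64.
Minimum servers needed: c = 11.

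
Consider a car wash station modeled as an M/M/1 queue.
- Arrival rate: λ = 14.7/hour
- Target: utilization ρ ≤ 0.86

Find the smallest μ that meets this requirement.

ρ = λ/μ, so μ = λ/ρ
μ ≥ 14.7/0.86 = 17.0930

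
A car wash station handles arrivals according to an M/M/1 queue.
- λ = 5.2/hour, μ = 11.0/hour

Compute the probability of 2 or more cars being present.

ρ = λ/μ = 5.2/11.0 = 0.47273
P(N ≥ n) = ρⁿ
P(N ≥ 2) = 0.47273^2
P(N ≥ 2) = 0.2235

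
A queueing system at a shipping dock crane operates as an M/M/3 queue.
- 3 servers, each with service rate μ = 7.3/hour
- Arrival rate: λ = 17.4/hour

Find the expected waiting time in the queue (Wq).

Traffic intensity: ρ = λ/(cμ) = 17.4/(3×7.3) = 0.7945
Since ρ = 0.7945 < 1, system is stable.
Offered load a = λ/μ = cρ = 17.4/7.3 = 2.3836
P₀ = [ Σₙ₌₀^2 aⁿ/n! + a^3/(3!(1-ρ)) ]⁻¹
Σ = a^0/0! + a^1/1! + a^2/2! = 1.00000 + 2.38356 + 2.84068 = 6.2242
a^3/(3!(1-ρ)) = 13.5419/(6 × 0.20548) = 10.9840
P₀ = 1/(6.2242 + 10.9840) = 0.05811
Lq = P₀·a^3·ρ / (3!(1-ρ)²) = 0.05811 × 13.5419 × 0.7945 / (6 × 0.04222) = 2.4681
Wq = Lq/λ = 2.4681/17.4 = 0.1418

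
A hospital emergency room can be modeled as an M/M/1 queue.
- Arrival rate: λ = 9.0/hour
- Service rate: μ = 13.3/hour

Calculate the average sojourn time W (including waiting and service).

First, compute utilization: ρ = λ/μ = 9.0/13.3 = 0.6767
For M/M/1: W = 1/(μ-λ)
W = 1/(13.3-9.0) = 1/4.30
W = 0.2326 hours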